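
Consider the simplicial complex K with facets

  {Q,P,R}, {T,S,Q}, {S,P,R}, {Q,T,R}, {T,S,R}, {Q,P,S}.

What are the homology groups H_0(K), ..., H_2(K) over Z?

H_0 ≅ Z,  H_1 = 0,  H_2 ≅ Z.

We work with the vertex ordering P < Q < R < S < T. The simplices of K, each written with vertices in increasing order, are:

  0-simplices (5): P, Q, R, S, T
  1-simplices (9): PQ, PR, PS, QR, QS, QT, RS, RT, ST
  2-simplices (6): PQR, PQS, PRS, QRT, QST, RST

Hence C_0 ≅ Z^5, C_1 ≅ Z^9, C_2 ≅ Z^6.

∂_1: C_1 → C_0 sends each edge [p,q] (with p < q) to q − p.
The resulting 5×9 matrix has rank 4, and its Smith normal form has invariant factors (1,1,1,1).

∂_2: C_2 → C_1 maps a triangle to the signed sum of its edges. For instance
  ∂PRS = RS − PS + PR,
  ∂QRT = RT − QT + QR.
The 9×6 boundary matrix has rank 5 and Smith normal form diag(1,1,1,1,1).

Computing H_k = (kernel of ∂_k) / (image of ∂_{k+1}):

  H_0: rank C_0 − rank ∂_1 = 5 − 4 = 1, and the invariant factors of ∂_1 are all 1, so H_0 = Z.
  H_1: rank ker ∂_1 − rank ∂_2 = (9 − 4) − 5 = 0, and the invariant factors of ∂_2 are all 1, so H_1 = 0.
  H_2: rank ker ∂_2 − rank ∂_3 = (6 − 5) − 0 = 1, and there is no ∂_3, so H_2 = Z.

As a check, the Euler characteristic is 5 − 9 + 6 = 2, which agrees with 1 − 0 + 1 = 2.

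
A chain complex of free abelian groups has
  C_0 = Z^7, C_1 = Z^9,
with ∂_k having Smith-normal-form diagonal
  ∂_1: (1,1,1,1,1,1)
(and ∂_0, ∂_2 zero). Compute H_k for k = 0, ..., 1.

H_0: b_0 = 7 − 0 − 6 = 1; torsion from ∂_1 factors > 1: none. So H_0 ≅ Z.
H_1: b_1 = 9 − 6 − 0 = 3; torsion from ∂_2 factors > 1: none. So H_1 ≅ Z^3.

H_0 ≅ Z,  H_1 ≅ Z^3.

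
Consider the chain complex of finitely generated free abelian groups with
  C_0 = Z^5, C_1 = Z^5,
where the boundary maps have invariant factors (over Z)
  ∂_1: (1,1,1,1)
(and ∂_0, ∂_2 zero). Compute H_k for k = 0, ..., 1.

H_0: b_0 = 5 − 0 − 4 = 1; torsion from ∂_1 factors > 1: none. So H_0 ≅ Z.
H_1: b_1 = 5 − 4 − 0 = 1; torsion from ∂_2 factors > 1: none. So H_1 ≅ Z.

H_0 ≅ Z,  H_1 ≅ Z.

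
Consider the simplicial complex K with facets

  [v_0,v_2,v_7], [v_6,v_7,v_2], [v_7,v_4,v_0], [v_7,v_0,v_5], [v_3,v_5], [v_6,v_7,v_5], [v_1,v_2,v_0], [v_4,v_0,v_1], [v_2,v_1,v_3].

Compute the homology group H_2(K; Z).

Fix the vertex order v_0 < v_1 < v_2 < v_3 < v_4 < v_5 < v_6 < v_7 and write every simplex with vertices in increasing order. Then dim K = 2 and the simplices of K are:

  0-simplices (8): [v_0], [v_1], [v_2], [v_3], [v_4], [v_5], [v_6], [v_7]
  1-simplices (16): (16 of them)
  2-simplices (8): [v_0,v_1,v_2], [v_0,v_1,v_4], [v_0,v_2,v_7], [v_0,v_4,v_7], [v_0,v_5,v_7], [v_1,v_2,v_3], [v_2,v_6,v_7], [v_5,v_6,v_7]

so the chain groups are C_0 ≅ Z^8, C_1 ≅ Z^16, C_2 ≅ Z^8.

∂_1: C_1 → C_0 maps an edge to its endpoints' difference, ∂[p,q] = q − p. For instance
  ∂[v_0,v_4] = [v_4] − [v_0].
This gives a 8×16 integer matrix of rank 7; reducing to Smith normal form yields diagonal entries (1,1,1,1,1,1,1).

Boundary ∂_2: C_2 → C_1 acts by ∂[p,q,r] = [q,r] − [p,r] + [p,q]. For instance
  ∂[v_5,v_6,v_7] = [v_6,v_7] − [v_5,v_7] + [v_5,v_6],
  ∂[v_1,v_2,v_3] = [v_2,v_3] − [v_1,v_3] + [v_1,v_2].
The resulting 16×8 matrix has rank 8, and its Smith normal form has invariant factors (1,1,1,1,1,1,1,1).

Reading off H_k = ker ∂_k / im ∂_{k+1}:

  H_2: rank ker ∂_2 − rank ∂_3 = (8 − 8) − 0 = 0, and there is no ∂_3, so H_2 ≅ 0.

H_2 = 0.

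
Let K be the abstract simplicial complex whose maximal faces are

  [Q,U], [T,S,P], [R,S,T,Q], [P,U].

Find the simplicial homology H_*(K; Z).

Order the vertices as P < Q < R < S < T < U. Listing each simplex with vertices in this order, K has dimension 3 with simplices:

  0-simplices (6): P, Q, R, S, T, U
  1-simplices (10): PS, PT, PU, QR, QS, QT, QU, RS, RT, ST
  2-simplices (5): PST, QRS, QRT, QST, RST
  3-simplices (1): QRST

giving chain groups C_0 ≅ Z^6, C_1 ≅ Z^10, C_2 ≅ Z^5, C_3 ≅ Z^1.

∂_1: C_1 → C_0 sends each edge [p,q] (with p < q) to q − p. For instance
  ∂RS = S − R.
As a 6×10 matrix over Z this has rank 5, with invariant factors (1,1,1,1,1).

The boundary map ∂_2: C_2 → C_1 acts by ∂[p,q,r] = [q,r] − [p,r] + [p,q]. For instance
  ∂PST = ST − PT + PS,
  ∂QST = ST − QT + QS.
The resulting 10×5 matrix has rank 4, and its Smith normal form has invariant factors (1,1,1,1).

The boundary map ∂_3: C_3 → C_2 sends each 3-simplex σ to the alternating sum Σ_i (−1)^i (σ with its i-th vertex removed). For instance
  ∂QRST = RST − QST + QRT − QRS.
This gives a 5×1 integer matrix of rank 1; reducing to Smith normal form yields diagonal entries (1).

Reading off H_k = ker ∂_k / im ∂_{k+1}:

  H_0: rank C_0 − rank ∂_1 = 6 − 5 = 1, and the invariant factors of ∂_1 are all 1, so H_0 = Z.
  H_1: rank ker ∂_1 − rank ∂_2 = (10 − 5) − 4 = 1, and the invariant factors of ∂_2 are all 1, so H_1 = Z.
  H_2: rank ker ∂_2 − rank ∂_3 = (5 − 4) − 1 = 0, and the invariant factors of ∂_3 are all 1, so H_2 = 0.
  H_3: rank ker ∂_3 − rank ∂_4 = (1 − 1) − 0 = 0, and there is no ∂_4, so H_3 = 0.

As a check, the Euler characteristic is 6 − 10 + 5 − 1 = 0, which agrees with 1 − 1 + 0 − 0 = 0.

H_0 ≅ Z,  H_1 ≅ Z,  H_2 = 0,  H_3 = 0.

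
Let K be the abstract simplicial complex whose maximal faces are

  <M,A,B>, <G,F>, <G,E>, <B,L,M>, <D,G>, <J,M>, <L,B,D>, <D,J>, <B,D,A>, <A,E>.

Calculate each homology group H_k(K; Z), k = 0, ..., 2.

H_0 ≅ Z,  H_1 ≅ Z^2,  H_2 = 0.

Fix the vertex order A < B < D < E < F < G < J < L < M and write every simplex with vertices in increasing order. Then dim K = 2 and the simplices of K are:

  0-simplices (9): A, B, D, E, F, G, J, L, M
  1-simplices (14): AB, AD, AE, AM, BD, BL, BM, DG, DJ, DL, EG, FG, JM, LM
  2-simplices (4): ABD, ABM, BDL, BLM

giving chain groups C_0 ≅ Z^9, C_1 ≅ Z^14, C_2 ≅ Z^4.

Boundary ∂_1: C_1 → C_0 sends each edge [p,q] (with p < q) to q − p.
This gives a 9×14 integer matrix of rank 8; reducing to Smith normal form yields diagonal entries (1,1,1,1,1,1,1,1).

Boundary ∂_2: C_2 → C_1 acts by ∂[p,q,r] = [q,r] − [p,r] + [p,q]. For instance
  ∂ABM = BM − AM + AB,
  ∂ABD = BD − AD + AB.
This gives a 14×4 integer matrix of rank 4; reducing to Smith normal form yields diagonal entries (1,1,1,1).

Reading off H_k = ker ∂_k / im ∂_{k+1}:

  H_0: rank C_0 − rank ∂_1 = 9 − 8 = 1, and the invariant factors of ∂_1 are all 1, so H_0 = Z.
  H_1: rank ker ∂_1 − rank ∂_2 = (14 − 8) − 4 = 2, and the invariant factors of ∂_2 are all 1, so H_1 = Z^2.
  H_2: rank ker ∂_2 − rank ∂_3 = (4 − 4) − 0 = 0, and there is no ∂_3, so H_2 = 0.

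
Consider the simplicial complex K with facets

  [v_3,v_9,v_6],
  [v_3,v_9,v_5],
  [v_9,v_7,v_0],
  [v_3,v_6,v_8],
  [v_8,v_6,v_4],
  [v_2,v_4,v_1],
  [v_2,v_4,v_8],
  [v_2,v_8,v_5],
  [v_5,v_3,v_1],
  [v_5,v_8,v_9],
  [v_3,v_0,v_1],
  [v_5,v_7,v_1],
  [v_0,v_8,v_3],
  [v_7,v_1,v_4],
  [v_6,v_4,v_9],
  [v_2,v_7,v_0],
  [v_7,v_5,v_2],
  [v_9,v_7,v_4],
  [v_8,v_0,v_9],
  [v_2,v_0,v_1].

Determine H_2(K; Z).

H_2 ≅ 0.

Take the total order v_0 < v_1 < v_2 < v_3 < v_4 < v_5 < v_6 < v_7 < v_8 < v_9 on the vertex set. Then K (dimension 2) consists of the simplices:

  0-simplices (10): [v_0], [v_1], [v_2], [v_3], [v_4], [v_5], [v_6], [v_7], [v_8], [v_9]
  1-simplices (30): (30 of them)
  2-simplices (20): (20 of them)

so the chain groups are C_0 ≅ Z^10, C_1 ≅ Z^30, C_2 ≅ Z^20.

The boundary map ∂_1: C_1 → C_0 maps an edge to its endpoints' difference, ∂[p,q] = q − p. For instance
  ∂[v_3,v_9] = [v_9] − [v_3].
As a 10×30 matrix over Z this has rank 9, with invariant factors (1,1,1,1,1,1,1,1,1).

∂_2: C_2 → C_1 sends each 2-simplex [p,q,r] to [q,r] − [p,r] + [p,q]. For instance
  ∂[v_3,v_6,v_8] = [v_6,v_8] − [v_3,v_8] + [v_3,v_6],
  ∂[v_1,v_3,v_5] = [v_3,v_5] − [v_1,v_5] + [v_1,v_3].
As a 30×20 matrix over Z this has rank 20, with invariant factors (1,1,1,1,1,1,1,1,1,1,1,1,1,1,1,1,1,1,1,2).

Reading off H_k = ker ∂_k / im ∂_{k+1}:

  H_2: rank ker ∂_2 − rank ∂_3 = (20 − 20) − 0 = 0, and there is no ∂_3, so H_2 ≅ 0.

(K is a triangulation of the Klein bottle.)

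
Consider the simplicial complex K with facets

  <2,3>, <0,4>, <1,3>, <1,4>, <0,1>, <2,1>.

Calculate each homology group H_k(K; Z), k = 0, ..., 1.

H_0 = Z,  H_1 = Z^2.

Take the total order 0 < 1 < 2 < 3 < 4 on the vertex set. Then K (dimension 1) consists of the simplices:

  0-simplices (5): [0], [1], [2], [3], [4]
  1-simplices (6): [0,1], [0,4], [1,2], [1,3], [1,4], [2,3]

giving chain groups C_0 ≅ Z^5, C_1 ≅ Z^6.

Boundary ∂_1: C_1 → C_0 maps an edge to its endpoints' difference, ∂[p,q] = q − p. For instance
  ∂[0,1] = [1] − [0].
As a 5×6 matrix over Z this has rank 4, with invariant factors (1,1,1,1).

From H_k ≅ ker(∂_k) / im(∂_{k+1}) we obtain:

  H_0: rank C_0 − rank ∂_1 = 5 − 4 = 1, and the invariant factors of ∂_1 are all 1, so H_0 = Z.
  H_1: rank ker ∂_1 − rank ∂_2 = (6 − 4) − 0 = 2, and there is no ∂_2, so H_1 = Z^2.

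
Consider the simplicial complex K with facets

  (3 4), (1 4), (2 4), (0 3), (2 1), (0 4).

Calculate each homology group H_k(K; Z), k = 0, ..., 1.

H_0 ≅ Z,  H_1 ≅ Z^2.

We work with the vertex ordering 0 < 1 < 2 < 3 < 4. The simplices of K, each written with vertices in increasing order, are:

  0-simplices (5): [0], [1], [2], [3], [4]
  1-simplices (6): [0,3], [0,4], [1,2], [1,4], [2,4], [3,4]

giving chain groups C_0 ≅ Z^5, C_1 ≅ Z^6.

∂_1: C_1 → C_0 maps an edge to its endpoints' difference, ∂[p,q] = q − p. For instance
  ∂[2,4] = [4] − [2].
The resulting 5×6 matrix has rank 4, and its Smith normal form has invariant factors (1,1,1,1).

From H_k ≅ ker(∂_k) / im(∂_{k+1}) we obtain:

  H_0: rank C_0 − rank ∂_1 = 5 − 4 = 1, and the invariant factors of ∂_1 are all 1, so H_0 ≅ Z.
  H_1: rank ker ∂_1 − rank ∂_2 = (6 − 4) − 0 = 2, and there is no ∂_2, so H_1 ≅ Z^2.

As a check, the Euler characteristic is 5 − 6 = -1, which agrees with 1 − 2 = -1.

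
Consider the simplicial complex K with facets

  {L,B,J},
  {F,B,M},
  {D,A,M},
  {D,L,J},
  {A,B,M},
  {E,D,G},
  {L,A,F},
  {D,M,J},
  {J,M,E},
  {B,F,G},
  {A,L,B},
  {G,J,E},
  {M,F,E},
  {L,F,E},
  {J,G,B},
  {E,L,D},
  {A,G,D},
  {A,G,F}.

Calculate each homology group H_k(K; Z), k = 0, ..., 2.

H_0 ≅ Z,  H_1 ≅ Z ⊕ Z/2Z,  H_2 = 0.

Fix the vertex order A < B < D < E < F < G < J < L < M and write every simplex with vertices in increasing order. Then dim K = 2 and the simplices of K are:

  0-simplices (9): A, B, D, E, F, G, J, L, M
  1-simplices (27): AB, AD, AF, AG, AL, AM, BF, BG, BJ, BL, BM, DE, DG, DJ, DL, DM, EF, EG, EJ, EL, EM, FG, FL, FM, GJ, JL, JM
  2-simplices (18): ABL, ABM, ADG, ADM, AFG, AFL, BFG, BFM, BGJ, BJL, DEG, DEL, DJL, DJM, EFL, EFM, EGJ, EJM

Hence C_0 ≅ Z^9, C_1 ≅ Z^27, C_2 ≅ Z^18.

∂_1: C_1 → C_0 maps an edge to its endpoints' difference, ∂[p,q] = q − p. For instance
  ∂FL = L − F.
As a 9×27 matrix over Z this has rank 8, with invariant factors (1,1,1,1,1,1,1,1).

Boundary ∂_2: C_2 → C_1 sends each 2-simplex [p,q,r] to [q,r] − [p,r] + [p,q]. For instance
  ∂ABL = BL − AL + AB,
  ∂AFL = FL − AL + AF.
This gives a 27×18 integer matrix of rank 18; reducing to Smith normal form yields diagonal entries (1,1,1,1,1,1,1,1,1,1,1,1,1,1,1,1,1,2).

Reading off H_k = ker ∂_k / im ∂_{k+1}:

  H_0: rank C_0 − rank ∂_1 = 9 − 8 = 1, and the invariant factors of ∂_1 are all 1, so H_0 = Z.
  H_1: rank ker ∂_1 − rank ∂_2 = (27 − 8) − 18 = 1, and ∂_2 has invariant factor 2 > 1, so H_1 = Z ⊕ Z/2Z.
  H_2: rank ker ∂_2 − rank ∂_3 = (18 − 18) − 0 = 0, and there is no ∂_3, so H_2 = 0.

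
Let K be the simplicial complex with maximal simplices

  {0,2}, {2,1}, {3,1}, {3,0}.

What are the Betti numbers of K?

Fix the vertex order 0 < 1 < 2 < 3 and write every simplex with vertices in increasing order. Then dim K = 1 and the simplices of K are:

  0-simplices (4): [0], [1], [2], [3]
  1-simplices (4): [0,2], [0,3], [1,2], [1,3]

giving chain groups C_0 ≅ Z^4, C_1 ≅ Z^4.

Boundary ∂_1: C_1 → C_0 sends each edge [p,q] (with p < q) to q − p.
This gives a 4×4 integer matrix of rank 3; reducing to Smith normal form yields diagonal entries (1,1,1).

Reading off H_k = ker ∂_k / im ∂_{k+1}:

  H_0: rank C_0 − rank ∂_1 = 4 − 3 = 1, and the invariant factors of ∂_1 are all 1, so H_0 ≅ Z.
  H_1: rank ker ∂_1 − rank ∂_2 = (4 − 3) − 0 = 1, and there is no ∂_2, so H_1 ≅ Z.

(K is a triangulation of the circle S^1.)

Hence the Betti numbers are b_0 = 1, b_1 = 1.

b_0 = 1, b_1 = 1.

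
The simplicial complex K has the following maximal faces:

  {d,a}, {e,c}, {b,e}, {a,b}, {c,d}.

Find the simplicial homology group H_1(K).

Fix the vertex order a < b < c < d < e and write every simplex with vertices in increasing order. Then dim K = 1 and the simplices of K are:

  0-simplices (5): a, b, c, d, e
  1-simplices (5): ab, ad, be, cd, ce

so the chain groups are C_0 ≅ Z^5, C_1 ≅ Z^5.

∂_1: C_1 → C_0 sends each edge [p,q] (with p < q) to q − p.
This gives a 5×5 integer matrix of rank 4; reducing to Smith normal form yields diagonal entries (1,1,1,1).

Computing H_k = (kernel of ∂_k) / (image of ∂_{k+1}):

  H_1: rank ker ∂_1 − rank ∂_2 = (5 − 4) − 0 = 1, and there is no ∂_2, so H_1 ≅ Z.

(K is a triangulation of the circle S^1.)

H_1 ≅ Z.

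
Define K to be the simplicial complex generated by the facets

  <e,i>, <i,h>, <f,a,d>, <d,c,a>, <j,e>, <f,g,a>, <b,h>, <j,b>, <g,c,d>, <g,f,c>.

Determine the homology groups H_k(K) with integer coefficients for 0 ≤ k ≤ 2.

H_0 = Z^2,  H_1 = Z^2,  H_2 = 0.

Take the total order a < b < c < d < e < f < g < h < i < j on the vertex set. Then K (dimension 2) consists of the simplices:

  0-simplices (10): a, b, c, d, e, f, g, h, i, j
  1-simplices (15): ac, ad, af, ag, bh, bj, cd, cf, cg, df, dg, ei, ej, fg, hi
  2-simplices (5): acd, adf, afg, cdg, cfg

so the chain groups are C_0 ≅ Z^10, C_1 ≅ Z^15, C_2 ≅ Z^5.

Boundary ∂_1: C_1 → C_0 maps an edge to its endpoints' difference, ∂[p,q] = q − p. For instance
  ∂cg = g − c.
The resulting 10×15 matrix has rank 8, and its Smith normal form has invariant factors (1,1,1,1,1,1,1,1).

Boundary ∂_2: C_2 → C_1 sends each 2-simplex [p,q,r] to [q,r] − [p,r] + [p,q]. For instance
  ∂afg = fg − ag + af,
  ∂adf = df − af + ad.
The resulting 15×5 matrix has rank 5, and its Smith normal form has invariant factors (1,1,1,1,1).

Now H_k = ker ∂_k / im ∂_{k+1}, so:

  H_0: rank C_0 − rank ∂_1 = 10 − 8 = 2, and the invariant factors of ∂_1 are all 1, so H_0 ≅ Z^2.
  H_1: rank ker ∂_1 − rank ∂_2 = (15 − 8) − 5 = 2, and the invariant factors of ∂_2 are all 1, so H_1 ≅ Z^2.
  H_2: rank ker ∂_2 − rank ∂_3 = (5 − 5) − 0 = 0, and there is no ∂_3, so H_2 ≅ 0.

As a check, the Euler characteristic is 10 − 15 + 5 = 0, which agrees with 2 − 2 + 0 = 0.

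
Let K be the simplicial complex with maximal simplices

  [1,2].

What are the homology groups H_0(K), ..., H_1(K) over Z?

H_0 ≅ Z,  H_1 = 0.

Fix the vertex order 1 < 2 and write every simplex with vertices in increasing order. Then dim K = 1 and the simplices of K are:

  0-simplices (2): [1], [2]
  1-simplices (1): [1,2]

Hence C_0 ≅ Z^2, C_1 ≅ Z^1.

Boundary ∂_1: C_1 → C_0 sends each edge [p,q] (with p < q) to q − p.
The 2×1 boundary matrix has rank 1 and Smith normal form diag(1).

Reading off H_k = ker ∂_k / im ∂_{k+1}:

  H_0: rank C_0 − rank ∂_1 = 2 − 1 = 1, and the invariant factors of ∂_1 are all 1, so H_0 = Z.
  H_1: rank ker ∂_1 − rank ∂_2 = (1 − 1) − 0 = 0, and there is no ∂_2, so H_1 = 0.

As a check, the Euler characteristic is 2 − 1 = 1, which agrees with 1 − 0 = 1.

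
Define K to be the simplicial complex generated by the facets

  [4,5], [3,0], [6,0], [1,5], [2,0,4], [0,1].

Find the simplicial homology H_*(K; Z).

Fix the vertex order 0 < 1 < 2 < 3 < 4 < 5 < 6 and write every simplex with vertices in increasing order. Then dim K = 2 and the simplices of K are:

  0-simplices (7): [0], [1], [2], [3], [4], [5], [6]
  1-simplices (8): [0,1], [0,2], [0,3], [0,4], [0,6], [1,5], [2,4], [4,5]
  2-simplices (1): [0,2,4]

giving chain groups C_0 ≅ Z^7, C_1 ≅ Z^8, C_2 ≅ Z^1.

∂_1: C_1 → C_0 maps an edge to its endpoints' difference, ∂[p,q] = q − p.
As a 7×8 matrix over Z this has rank 6, with invariant factors (1,1,1,1,1,1).

The boundary map ∂_2: C_2 → C_1 sends each 2-simplex [p,q,r] to [q,r] − [p,r] + [p,q]. For instance
  ∂[0,2,4] = [2,4] − [0,4] + [0,2].
This gives a 8×1 integer matrix of rank 1; reducing to Smith normal form yields diagonal entries (1).

Computing H_k = (kernel of ∂_k) / (image of ∂_{k+1}):

  H_0: rank C_0 − rank ∂_1 = 7 − 6 = 1, and the invariant factors of ∂_1 are all 1, so H_0 ≅ Z.
  H_1: rank ker ∂_1 − rank ∂_2 = (8 − 6) − 1 = 1, and the invariant factors of ∂_2 are all 1, so H_1 ≅ Z.
  H_2: rank ker ∂_2 − rank ∂_3 = (1 − 1) − 0 = 0, and there is no ∂_3, so H_2 ≅ 0.

H_0 ≅ Z,  H_1 ≅ Z,  H_2 = 0.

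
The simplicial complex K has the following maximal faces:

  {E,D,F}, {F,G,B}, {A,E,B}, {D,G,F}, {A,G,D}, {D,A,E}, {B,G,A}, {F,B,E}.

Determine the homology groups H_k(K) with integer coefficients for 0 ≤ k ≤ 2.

H_0 = Z,  H_1 = 0,  H_2 = Z.

K has 6 vertices, 12 edges, 8 triangles.
rank ∂_0 = 0, rank ∂_1 = 5 ⇒ b_0 = 6 − 0 − 5 = 1; all invariant factors of ∂_1 are 1 so no torsion. So H_0 = Z.
rank ∂_1 = 5, rank ∂_2 = 7 ⇒ b_1 = 12 − 5 − 7 = 0; all invariant factors of ∂_2 are 1 so no torsion. So H_1 = 0.
rank ∂_2 = 7, rank ∂_3 = 0 ⇒ b_2 = 8 − 7 − 0 = 1. So H_2 = Z.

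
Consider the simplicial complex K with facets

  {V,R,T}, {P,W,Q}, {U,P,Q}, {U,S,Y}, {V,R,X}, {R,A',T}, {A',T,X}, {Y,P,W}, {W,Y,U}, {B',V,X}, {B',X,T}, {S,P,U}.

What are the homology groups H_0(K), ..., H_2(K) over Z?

H_0 = Z^2,  H_1 = Z^2,  H_2 = 0.

We work with the vertex ordering P < Q < R < S < T < U < V < W < X < Y < A' < B'. The simplices of K, each written with vertices in increasing order, are:

  0-simplices (12): [P], [Q], [R], [S], [T], [U], [V], [W], [X], [Y], [A'], [B']
  1-simplices (24): (24 of them)
  2-simplices (12): [P,Q,U], [P,Q,W], [P,S,U], [P,W,Y], [R,T,V], [R,T,A'], [R,V,X], [S,U,Y], [T,X,A'], [T,X,B'], [U,W,Y], [V,X,B']

Hence C_0 ≅ Z^12, C_1 ≅ Z^24, C_2 ≅ Z^12.

Boundary ∂_1: C_1 → C_0 maps an edge to its endpoints' difference, ∂[p,q] = q − p.
The resulting 12×24 matrix has rank 10, and its Smith normal form has invariant factors (1,1,1,1,1,1,1,1,1,1).

∂_2: C_2 → C_1 sends each 2-simplex [p,q,r] to [q,r] − [p,r] + [p,q]. For instance
  ∂[R,T,A'] = [T,A'] − [R,A'] + [R,T],
  ∂[S,U,Y] = [U,Y] − [S,Y] + [S,U].
The resulting 24×12 matrix has rank 12, and its Smith normal form has invariant factors (1,1,1,1,1,1,1,1,1,1,1,1).

Now H_k = ker ∂_k / im ∂_{k+1}, so:

  H_0: rank C_0 − rank ∂_1 = 12 − 10 = 2, and the invariant factors of ∂_1 are all 1, so H_0 ≅ Z^2.
  H_1: rank ker ∂_1 − rank ∂_2 = (24 − 10) − 12 = 2, and the invariant factors of ∂_2 are all 1, so H_1 ≅ Z^2.
  H_2: rank ker ∂_2 − rank ∂_3 = (12 − 12) − 0 = 0, and there is no ∂_3, so H_2 ≅ 0.

As a check, the Euler characteristic is 12 − 24 + 12 = 0, which agrees with 2 − 2 + 0 = 0.
(K is a triangulation of the disjoint union of the cylinder S^1 x I and the cylinder S^1 x I.)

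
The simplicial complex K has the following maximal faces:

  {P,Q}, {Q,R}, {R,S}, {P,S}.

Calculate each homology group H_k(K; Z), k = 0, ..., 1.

H_0 = Z,  H_1 = Z.

Take the total order P < Q < R < S on the vertex set. Then K (dimension 1) consists of the simplices:

  0-simplices (4): P, Q, R, S
  1-simplices (4): PQ, PS, QR, RS

Hence C_0 ≅ Z^4, C_1 ≅ Z^4.

Boundary ∂_1: C_1 → C_0 is given by ∂[p,q] = [q] − [p].
This gives a 4×4 integer matrix of rank 3; reducing to Smith normal form yields diagonal entries (1,1,1).

Reading off H_k = ker ∂_k / im ∂_{k+1}:

  H_0: rank C_0 − rank ∂_1 = 4 − 3 = 1, and the invariant factors of ∂_1 are all 1, so H_0 = Z.
  H_1: rank ker ∂_1 − rank ∂_2 = (4 − 3) − 0 = 1, and there is no ∂_2, so H_1 = Z.

As a check, the Euler characteristic is 4 − 4 = 0, which agrees with 1 − 1 = 0.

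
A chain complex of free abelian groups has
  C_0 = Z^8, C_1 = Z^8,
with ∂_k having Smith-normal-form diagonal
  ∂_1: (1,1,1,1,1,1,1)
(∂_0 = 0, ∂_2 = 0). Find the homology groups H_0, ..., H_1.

H_0 = Z,  H_1 = Z.

H_0: b_0 = 8 − 0 − 7 = 1; torsion from ∂_1 factors > 1: none. So H_0 = Z.
H_1: b_1 = 8 − 7 − 0 = 1; torsion from ∂_2 factors > 1: none. So H_1 = Z.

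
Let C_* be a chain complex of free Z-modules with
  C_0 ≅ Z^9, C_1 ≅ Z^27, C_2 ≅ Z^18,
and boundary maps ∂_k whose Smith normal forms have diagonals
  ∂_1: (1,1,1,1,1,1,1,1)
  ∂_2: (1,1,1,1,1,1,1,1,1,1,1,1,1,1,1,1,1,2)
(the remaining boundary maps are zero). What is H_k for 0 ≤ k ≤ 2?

H_0: b_0 = 9 − 0 − 8 = 1; torsion from ∂_1 factors > 1: none. So H_0 ≅ Z.
H_1: b_1 = 27 − 8 − 18 = 1; torsion from ∂_2 factors > 1: [2]. So H_1 ≅ Z ⊕ Z_2.
H_2: b_2 = 18 − 18 − 0 = 0; torsion from ∂_3 factors > 1: none. So H_2 ≅ 0.

H_0 ≅ Z,  H_1 ≅ Z ⊕ Z_2,  H_2 = 0.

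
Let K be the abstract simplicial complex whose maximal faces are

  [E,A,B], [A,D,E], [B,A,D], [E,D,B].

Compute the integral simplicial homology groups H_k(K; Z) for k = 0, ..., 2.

H_0 ≅ Z,  H_1 = 0,  H_2 ≅ Z.

K has 4 vertices, 6 edges, 4 triangles.
rank ∂_0 = 0, rank ∂_1 = 3 ⇒ b_0 = 4 − 0 − 3 = 1; all invariant factors of ∂_1 are 1 so no torsion. So H_0 = Z.
rank ∂_1 = 3, rank ∂_2 = 3 ⇒ b_1 = 6 − 3 − 3 = 0; all invariant factors of ∂_2 are 1 so no torsion. So H_1 = 0.
rank ∂_2 = 3, rank ∂_3 = 0 ⇒ b_2 = 4 − 3 − 0 = 1. So H_2 = Z.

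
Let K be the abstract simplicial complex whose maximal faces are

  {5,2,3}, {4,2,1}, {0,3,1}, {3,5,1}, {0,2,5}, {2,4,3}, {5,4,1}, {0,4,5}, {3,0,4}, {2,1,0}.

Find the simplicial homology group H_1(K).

Order the vertices as 0 < 1 < 2 < 3 < 4 < 5. Listing each simplex with vertices in this order, K has dimension 2 with simplices:

  0-simplices (6): [0], [1], [2], [3], [4], [5]
  1-simplices (15): [0,1], [0,2], [0,3], [0,4], [0,5], [1,2], [1,3], [1,4], [1,5], [2,3], [2,4], [2,5], [3,4], [3,5], [4,5]
  2-simplices (10): [0,1,2], [0,1,3], [0,2,5], [0,3,4], [0,4,5], [1,2,4], [1,3,5], [1,4,5], [2,3,4], [2,3,5]

giving chain groups C_0 ≅ Z^6, C_1 ≅ Z^15, C_2 ≅ Z^10.

Boundary ∂_1: C_1 → C_0 is given by ∂[p,q] = [q] − [p]. For instance
  ∂[1,5] = [5] − [1].
As a 6×15 matrix over Z this has rank 5, with invariant factors (1,1,1,1,1).

∂_2: C_2 → C_1 sends each 2-simplex [p,q,r] to [q,r] − [p,r] + [p,q]. For instance
  ∂[0,1,2] = [1,2] − [0,2] + [0,1],
  ∂[2,3,5] = [3,5] − [2,5] + [2,3].
This gives a 15×10 integer matrix of rank 10; reducing to Smith normal form yields diagonal entries (1,1,1,1,1,1,1,1,1,2).

Now H_k = ker ∂_k / im ∂_{k+1}, so:

  H_1: rank ker ∂_1 − rank ∂_2 = (15 − 5) − 10 = 0, and ∂_2 has invariant factor 2 > 1, so H_1 = Z/2.

H_1 = Z/2.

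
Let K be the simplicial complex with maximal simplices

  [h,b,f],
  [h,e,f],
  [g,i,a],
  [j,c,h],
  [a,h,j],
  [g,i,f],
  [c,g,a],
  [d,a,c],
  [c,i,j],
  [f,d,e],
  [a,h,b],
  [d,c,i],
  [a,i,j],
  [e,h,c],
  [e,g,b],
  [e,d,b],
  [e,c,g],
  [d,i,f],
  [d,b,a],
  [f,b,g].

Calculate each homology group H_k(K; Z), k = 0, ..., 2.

K has 10 vertices, 30 edges, 20 triangles.
rank ∂_0 = 0, rank ∂_1 = 9 ⇒ b_0 = 10 − 0 − 9 = 1; all invariant factors of ∂_1 are 1 so no torsion. So H_0 = Z.
rank ∂_1 = 9, rank ∂_2 = 20 ⇒ b_1 = 30 − 9 − 20 = 1; ∂_2 has invariant factor(s) [2] giving torsion. So H_1 = Z ⊕ Z/2.
rank ∂_2 = 20, rank ∂_3 = 0 ⇒ b_2 = 20 − 20 − 0 = 0. So H_2 = 0.

H_0 = Z,  H_1 = Z ⊕ Z/2,  H_2 = 0.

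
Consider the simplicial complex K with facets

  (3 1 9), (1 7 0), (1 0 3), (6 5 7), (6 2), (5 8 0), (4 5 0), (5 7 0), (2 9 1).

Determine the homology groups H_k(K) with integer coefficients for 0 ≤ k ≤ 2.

H_0 ≅ Z,  H_1 ≅ Z,  H_2 = 0.

Order the vertices as 0 < 1 < 2 < 3 < 4 < 5 < 6 < 7 < 8 < 9. Listing each simplex with vertices in this order, K has dimension 2 with simplices:

  0-simplices (10): [0], [1], [2], [3], [4], [5], [6], [7], [8], [9]
  1-simplices (18): [0,1], [0,3], [0,4], [0,5], [0,7], [0,8], [1,2], [1,3], [1,7], [1,9], [2,6], [2,9], [3,9], [4,5], [5,6], [5,7], [5,8], [6,7]
  2-simplices (8): [0,1,3], [0,1,7], [0,4,5], [0,5,7], [0,5,8], [1,2,9], [1,3,9], [5,6,7]

Hence C_0 ≅ Z^10, C_1 ≅ Z^18, C_2 ≅ Z^8.

∂_1: C_1 → C_0 maps an edge to its endpoints' difference, ∂[p,q] = q − p. For instance
  ∂[1,9] = [9] − [1].
This gives a 10×18 integer matrix of rank 9; reducing to Smith normal form yields diagonal entries (1,1,1,1,1,1,1,1,1).

Boundary ∂_2: C_2 → C_1 maps a triangle to the signed sum of its edges. For instance
  ∂[0,5,8] = [5,8] − [0,8] + [0,5],
  ∂[1,3,9] = [3,9] − [1,9] + [1,3].
This gives a 18×8 integer matrix of rank 8; reducing to Smith normal form yields diagonal entries (1,1,1,1,1,1,1,1).

Reading off H_k = ker ∂_k / im ∂_{k+1}:

  H_0: rank C_0 − rank ∂_1 = 10 − 9 = 1, and the invariant factors of ∂_1 are all 1, so H_0 = Z.
  H_1: rank ker ∂_1 − rank ∂_2 = (18 − 9) − 8 = 1, and the invariant factors of ∂_2 are all 1, so H_1 = Z.
  H_2: rank ker ∂_2 − rank ∂_3 = (8 − 8) − 0 = 0, and there is no ∂_3, so H_2 = 0.

As a check, the Euler characteristic is 10 − 18 + 8 = 0, which agrees with 1 − 1 + 0 = 0.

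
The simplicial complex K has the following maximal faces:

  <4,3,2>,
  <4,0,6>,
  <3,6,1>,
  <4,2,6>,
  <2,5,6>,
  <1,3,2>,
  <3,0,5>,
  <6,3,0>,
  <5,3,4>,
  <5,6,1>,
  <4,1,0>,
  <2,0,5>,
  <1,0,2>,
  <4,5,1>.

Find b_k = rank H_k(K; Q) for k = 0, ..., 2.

Fix the vertex order 0 < 1 < 2 < 3 < 4 < 5 < 6 and write every simplex with vertices in increasing order. Then dim K = 2 and the simplices of K are:

  0-simplices (7): [0], [1], [2], [3], [4], [5], [6]
  1-simplices (21): [0,1], [0,2], [0,3], [0,4], [0,5], [0,6], [1,2], [1,3], [1,4], [1,5], [1,6], [2,3], [2,4], [2,5], [2,6], [3,4], [3,5], [3,6], [4,5], [4,6], [5,6]
  2-simplices (14): [0,1,2], [0,1,4], [0,2,5], [0,3,5], [0,3,6], [0,4,6], [1,2,3], [1,3,6], [1,4,5], [1,5,6], [2,3,4], [2,4,6], [2,5,6], [3,4,5]

so the chain groups are C_0 ≅ Z^7, C_1 ≅ Z^21, C_2 ≅ Z^14.

The boundary map ∂_1: C_1 → C_0 sends each edge [p,q] (with p < q) to q − p.
The resulting 7×21 matrix has rank 6, and its Smith normal form has invariant factors (1,1,1,1,1,1).

The boundary map ∂_2: C_2 → C_1 acts by ∂[p,q,r] = [q,r] − [p,r] + [p,q]. For instance
  ∂[1,5,6] = [5,6] − [1,6] + [1,5],
  ∂[0,2,5] = [2,5] − [0,5] + [0,2].
As a 21×14 matrix over Z this has rank 13, with invariant factors (1,1,1,1,1,1,1,1,1,1,1,1,1).

From H_k ≅ ker(∂_k) / im(∂_{k+1}) we obtain:

  H_0: rank C_0 − rank ∂_1 = 7 − 6 = 1, and the invariant factors of ∂_1 are all 1, so H_0 = Z.
  H_1: rank ker ∂_1 − rank ∂_2 = (21 − 6) − 13 = 2, and the invariant factors of ∂_2 are all 1, so H_1 = Z^2.
  H_2: rank ker ∂_2 − rank ∂_3 = (14 − 13) − 0 = 1, and there is no ∂_3, so H_2 = Z.

As a check, the Euler characteristic is 7 − 21 + 14 = 0, which agrees with 1 − 2 + 1 = 0.

Hence the Betti numbers are b_0 = 1, b_1 = 2, b_2 = 1.

b_0 = 1, b_1 = 2, b_2 = 1.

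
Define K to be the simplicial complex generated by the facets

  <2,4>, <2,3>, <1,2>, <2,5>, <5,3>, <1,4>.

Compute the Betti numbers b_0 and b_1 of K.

Order the vertices as 1 < 2 < 3 < 4 < 5. Listing each simplex with vertices in this order, K has dimension 1 with simplices:

  0-simplices (5): [1], [2], [3], [4], [5]
  1-simplices (6): [1,2], [1,4], [2,3], [2,4], [2,5], [3,5]

so the chain groups are C_0 ≅ Z^5, C_1 ≅ Z^6.

Boundary ∂_1: C_1 → C_0 is given by ∂[p,q] = [q] − [p].
The 5×6 boundary matrix has rank 4 and Smith normal form diag(1,1,1,1).

Now H_k = ker ∂_k / im ∂_{k+1}, so:

  H_0: rank C_0 − rank ∂_1 = 5 − 4 = 1, and the invariant factors of ∂_1 are all 1, so H_0 ≅ Z.
  H_1: rank ker ∂_1 − rank ∂_2 = (6 − 4) − 0 = 2, and there is no ∂_2, so H_1 ≅ Z^2.

Hence the Betti numbers are b_0 = 1, b_1 = 2.

b_0 = 1, b_1 = 2.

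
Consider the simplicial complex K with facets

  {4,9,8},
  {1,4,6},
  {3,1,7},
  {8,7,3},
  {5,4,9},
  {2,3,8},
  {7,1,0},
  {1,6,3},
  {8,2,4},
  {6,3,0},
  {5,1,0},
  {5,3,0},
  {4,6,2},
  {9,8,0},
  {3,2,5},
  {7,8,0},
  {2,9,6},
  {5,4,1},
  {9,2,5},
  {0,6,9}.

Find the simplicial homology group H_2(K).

Fix the vertex order 0 < 1 < 2 < 3 < 4 < 5 < 6 < 7 < 8 < 9 and write every simplex with vertices in increasing order. Then dim K = 2 and the simplices of K are:

  0-simplices (10): [0], [1], [2], [3], [4], [5], [6], [7], [8], [9]
  1-simplices (30): (30 of them)
  2-simplices (20): (20 of them)

so the chain groups are C_0 ≅ Z^10, C_1 ≅ Z^30, C_2 ≅ Z^20.

The boundary map ∂_1: C_1 → C_0 maps an edge to its endpoints' difference, ∂[p,q] = q − p. For instance
  ∂[3,7] = [7] − [3].
This gives a 10×30 integer matrix of rank 9; reducing to Smith normal form yields diagonal entries (1,1,1,1,1,1,1,1,1).

The boundary map ∂_2: C_2 → C_1 sends each 2-simplex [p,q,r] to [q,r] − [p,r] + [p,q]. For instance
  ∂[0,6,9] = [6,9] − [0,9] + [0,6],
  ∂[2,3,5] = [3,5] − [2,5] + [2,3].
As a 30×20 matrix over Z this has rank 20, with invariant factors (1,1,1,1,1,1,1,1,1,1,1,1,1,1,1,1,1,1,1,2).

From H_k ≅ ker(∂_k) / im(∂_{k+1}) we obtain:

  H_2: rank ker ∂_2 − rank ∂_3 = (20 − 20) − 0 = 0, and there is no ∂_3, so H_2 ≅ 0.

H_2 ≅ 0.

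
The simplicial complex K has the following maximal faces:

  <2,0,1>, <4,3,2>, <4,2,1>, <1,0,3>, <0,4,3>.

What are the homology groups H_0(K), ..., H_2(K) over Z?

Order the vertices as 0 < 1 < 2 < 3 < 4. Listing each simplex with vertices in this order, K has dimension 2 with simplices:

  0-simplices (5): [0], [1], [2], [3], [4]
  1-simplices (10): [0,1], [0,2], [0,3], [0,4], [1,2], [1,3], [1,4], [2,3], [2,4], [3,4]
  2-simplices (5): [0,1,2], [0,1,3], [0,3,4], [1,2,4], [2,3,4]

giving chain groups C_0 ≅ Z^5, C_1 ≅ Z^10, C_2 ≅ Z^5.

Boundary ∂_1: C_1 → C_0 maps an edge to its endpoints' difference, ∂[p,q] = q − p. For instance
  ∂[1,2] = [2] − [1].
The resulting 5×10 matrix has rank 4, and its Smith normal form has invariant factors (1,1,1,1).

The boundary map ∂_2: C_2 → C_1 maps a triangle to the signed sum of its edges. For instance
  ∂[1,2,4] = [2,4] − [1,4] + [1,2],
  ∂[0,1,3] = [1,3] − [0,3] + [0,1].
As a 10×5 matrix over Z this has rank 5, with invariant factors (1,1,1,1,1).

From H_k ≅ ker(∂_k) / im(∂_{k+1}) we obtain:

  H_0: rank C_0 − rank ∂_1 = 5 − 4 = 1, and the invariant factors of ∂_1 are all 1, so H_0 ≅ Z.
  H_1: rank ker ∂_1 − rank ∂_2 = (10 − 4) − 5 = 1, and the invariant factors of ∂_2 are all 1, so H_1 ≅ Z.
  H_2: rank ker ∂_2 − rank ∂_3 = (5 − 5) − 0 = 0, and there is no ∂_3, so H_2 ≅ 0.

As a check, the Euler characteristic is 5 − 10 + 5 = 0, which agrees with 1 − 1 + 0 = 0.

H_0 ≅ Z,  H_1 ≅ Z,  H_2 = 0.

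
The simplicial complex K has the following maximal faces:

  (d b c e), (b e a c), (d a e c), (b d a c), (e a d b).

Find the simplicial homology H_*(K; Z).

H_0 = Z,  H_1 = 0,  H_2 = 0,  H_3 = Z.

Take the total order a < b < c < d < e on the vertex set. Then K (dimension 3) consists of the simplices:

  0-simplices (5): a, b, c, d, e
  1-simplices (10): ab, ac, ad, ae, bc, bd, be, cd, ce, de
  2-simplices (10): abc, abd, abe, acd, ace, ade, bcd, bce, bde, cde
  3-simplices (5): abcd, abce, abde, acde, bcde

giving chain groups C_0 ≅ Z^5, C_1 ≅ Z^10, C_2 ≅ Z^10, C_3 ≅ Z^5.

Boundary ∂_1: C_1 → C_0 sends each edge [p,q] (with p < q) to q − p. For instance
  ∂ab = b − a.
As a 5×10 matrix over Z this has rank 4, with invariant factors (1,1,1,1).

The boundary map ∂_2: C_2 → C_1 sends each 2-simplex [p,q,r] to [q,r] − [p,r] + [p,q]. For instance
  ∂bcd = cd − bd + bc,
  ∂ade = de − ae + ad.
As a 10×10 matrix over Z this has rank 6, with invariant factors (1,1,1,1,1,1).

∂_3: C_3 → C_2 sends each 3-simplex σ to the alternating sum Σ_i (−1)^i (σ with its i-th vertex removed). For instance
  ∂abde = bde − ade + abe − abd,
  ∂bcde = cde − bde + bce − bcd.
The 10×5 boundary matrix has rank 4 and Smith normal form diag(1,1,1,1).

Computing H_k = (kernel of ∂_k) / (image of ∂_{k+1}):

  H_0: rank C_0 − rank ∂_1 = 5 − 4 = 1, and the invariant factors of ∂_1 are all 1, so H_0 = Z.
  H_1: rank ker ∂_1 − rank ∂_2 = (10 − 4) − 6 = 0, and the invariant factors of ∂_2 are all 1, so H_1 = 0.
  H_2: rank ker ∂_2 − rank ∂_3 = (10 − 6) − 4 = 0, and the invariant factors of ∂_3 are all 1, so H_2 = 0.
  H_3: rank ker ∂_3 − rank ∂_4 = (5 − 4) − 0 = 1, and there is no ∂_4, so H_3 = Z.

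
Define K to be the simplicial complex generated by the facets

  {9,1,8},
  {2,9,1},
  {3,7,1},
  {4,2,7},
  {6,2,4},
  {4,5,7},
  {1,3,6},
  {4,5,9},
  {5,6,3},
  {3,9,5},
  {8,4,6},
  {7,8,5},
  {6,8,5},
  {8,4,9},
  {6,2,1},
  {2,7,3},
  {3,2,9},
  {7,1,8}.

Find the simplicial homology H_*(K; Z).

H_0 ≅ Z,  H_1 ≅ Z ⊕ Z_2,  H_2 = 0.

Fix the vertex order 1 < 2 < 3 < 4 < 5 < 6 < 7 < 8 < 9 and write every simplex with vertices in increasing order. Then dim K = 2 and the simplices of K are:

  0-simplices (9): [1], [2], [3], [4], [5], [6], [7], [8], [9]
  1-simplices (27): (27 of them)
  2-simplices (18): [1,2,6], [1,2,9], [1,3,6], [1,3,7], [1,7,8], [1,8,9], [2,3,7], [2,3,9], [2,4,6], [2,4,7], [3,5,6], [3,5,9], [4,5,7], [4,5,9], [4,6,8], [4,8,9], [5,6,8], [5,7,8]

giving chain groups C_0 ≅ Z^9, C_1 ≅ Z^27, C_2 ≅ Z^18.

The boundary map ∂_1: C_1 → C_0 maps an edge to its endpoints' difference, ∂[p,q] = q − p. For instance
  ∂[1,8] = [8] − [1].
As a 9×27 matrix over Z this has rank 8, with invariant factors (1,1,1,1,1,1,1,1).

The boundary map ∂_2: C_2 → C_1 acts by ∂[p,q,r] = [q,r] − [p,r] + [p,q]. For instance
  ∂[3,5,6] = [5,6] − [3,6] + [3,5],
  ∂[1,3,6] = [3,6] − [1,6] + [1,3].
This gives a 27×18 integer matrix of rank 18; reducing to Smith normal form yields diagonal entries (1,1,1,1,1,1,1,1,1,1,1,1,1,1,1,1,1,2).

Reading off H_k = ker ∂_k / im ∂_{k+1}:

  H_0: rank C_0 − rank ∂_1 = 9 − 8 = 1, and the invariant factors of ∂_1 are all 1, so H_0 ≅ Z.
  H_1: rank ker ∂_1 − rank ∂_2 = (27 − 8) − 18 = 1, and ∂_2 has invariant factor 2 > 1, so H_1 ≅ Z ⊕ Z_2.
  H_2: rank ker ∂_2 − rank ∂_3 = (18 − 18) − 0 = 0, and there is no ∂_3, so H_2 ≅ 0.

As a check, the Euler characteristic is 9 − 27 + 18 = 0, which agrees with 1 − 1 + 0 = 0.
(K is a triangulation of the Klein bottle.)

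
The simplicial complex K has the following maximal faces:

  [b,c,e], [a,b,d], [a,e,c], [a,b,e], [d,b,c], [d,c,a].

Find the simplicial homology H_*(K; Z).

We work with the vertex ordering a < b < c < d < e. The simplices of K, each written with vertices in increasing order, are:

  0-simplices (5): a, b, c, d, e
  1-simplices (9): ab, ac, ad, ae, bc, bd, be, cd, ce
  2-simplices (6): abd, abe, acd, ace, bcd, bce

Hence C_0 ≅ Z^5, C_1 ≅ Z^9, C_2 ≅ Z^6.

∂_1: C_1 → C_0 is given by ∂[p,q] = [q] − [p].
The 5×9 boundary matrix has rank 4 and Smith normal form diag(1,1,1,1).

∂_2: C_2 → C_1 acts by ∂[p,q,r] = [q,r] − [p,r] + [p,q]. For instance
  ∂abd = bd − ad + ab,
  ∂bce = ce − be + bc.
This gives a 9×6 integer matrix of rank 5; reducing to Smith normal form yields diagonal entries (1,1,1,1,1).

Now H_k = ker ∂_k / im ∂_{k+1}, so:

  H_0: rank C_0 − rank ∂_1 = 5 − 4 = 1, and the invariant factors of ∂_1 are all 1, so H_0 = Z.
  H_1: rank ker ∂_1 − rank ∂_2 = (9 − 4) − 5 = 0, and the invariant factors of ∂_2 are all 1, so H_1 = 0.
  H_2: rank ker ∂_2 − rank ∂_3 = (6 − 5) − 0 = 1, and there is no ∂_3, so H_2 = Z.

As a check, the Euler characteristic is 5 − 9 + 6 = 2, which agrees with 1 − 0 + 1 = 2.

H_0 ≅ Z,  H_1 = 0,  H_2 ≅ Z.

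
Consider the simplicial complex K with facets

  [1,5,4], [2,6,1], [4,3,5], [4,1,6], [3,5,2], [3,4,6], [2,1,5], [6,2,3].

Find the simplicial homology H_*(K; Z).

K has 6 vertices, 12 edges, 8 triangles.
rank ∂_0 = 0, rank ∂_1 = 5 ⇒ b_0 = 6 − 0 − 5 = 1; all invariant factors of ∂_1 are 1 so no torsion. So H_0 = Z.
rank ∂_1 = 5, rank ∂_2 = 7 ⇒ b_1 = 12 − 5 − 7 = 0; all invariant factors of ∂_2 are 1 so no torsion. So H_1 = 0.
rank ∂_2 = 7, rank ∂_3 = 0 ⇒ b_2 = 8 − 7 − 0 = 1. So H_2 = Z.

H_0 = Z,  H_1 = 0,  H_2 = Z.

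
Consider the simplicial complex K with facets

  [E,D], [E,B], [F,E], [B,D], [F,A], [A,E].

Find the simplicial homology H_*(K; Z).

Order the vertices as A < B < D < E < F. Listing each simplex with vertices in this order, K has dimension 1 with simplices:

  0-simplices (5): A, B, D, E, F
  1-simplices (6): AE, AF, BD, BE, DE, EF

so the chain groups are C_0 ≅ Z^5, C_1 ≅ Z^6.

∂_1: C_1 → C_0 sends each edge [p,q] (with p < q) to q − p. For instance
  ∂AF = F − A.
As a 5×6 matrix over Z this has rank 4, with invariant factors (1,1,1,1).

Now H_k = ker ∂_k / im ∂_{k+1}, so:

  H_0: rank C_0 − rank ∂_1 = 5 − 4 = 1, and the invariant factors of ∂_1 are all 1, so H_0 ≅ Z.
  H_1: rank ker ∂_1 − rank ∂_2 = (6 − 4) − 0 = 2, and there is no ∂_2, so H_1 ≅ Z^2.

H_0 ≅ Z,  H_1 ≅ Z^2.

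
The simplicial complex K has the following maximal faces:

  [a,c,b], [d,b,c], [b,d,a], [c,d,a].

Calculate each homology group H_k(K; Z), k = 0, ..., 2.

Take the total order a < b < c < d on the vertex set. Then K (dimension 2) consists of the simplices:

  0-simplices (4): a, b, c, d
  1-simplices (6): ab, ac, ad, bc, bd, cd
  2-simplices (4): abc, abd, acd, bcd

Hence C_0 ≅ Z^4, C_1 ≅ Z^6, C_2 ≅ Z^4.

∂_1: C_1 → C_0 sends each edge [p,q] (with p < q) to q − p.
This gives a 4×6 integer matrix of rank 3; reducing to Smith normal form yields diagonal entries (1,1,1).

Boundary ∂_2: C_2 → C_1 acts by ∂[p,q,r] = [q,r] − [p,r] + [p,q]. For instance
  ∂abc = bc − ac + ab,
  ∂acd = cd − ad + ac.
The 6×4 boundary matrix has rank 3 and Smith normal form diag(1,1,1).

Now H_k = ker ∂_k / im ∂_{k+1}, so:

  H_0: rank C_0 − rank ∂_1 = 4 − 3 = 1, and the invariant factors of ∂_1 are all 1, so H_0 = Z.
  H_1: rank ker ∂_1 − rank ∂_2 = (6 − 3) − 3 = 0, and the invariant factors of ∂_2 are all 1, so H_1 = 0.
  H_2: rank ker ∂_2 − rank ∂_3 = (4 − 3) − 0 = 1, and there is no ∂_3, so H_2 = Z.

H_0 = Z,  H_1 = 0,  H_2 = Z.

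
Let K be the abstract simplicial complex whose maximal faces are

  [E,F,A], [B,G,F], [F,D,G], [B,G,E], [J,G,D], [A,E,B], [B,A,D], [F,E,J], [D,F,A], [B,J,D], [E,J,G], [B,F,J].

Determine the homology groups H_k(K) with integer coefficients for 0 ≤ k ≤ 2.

Order the vertices as A < B < D < E < F < G < J. Listing each simplex with vertices in this order, K has dimension 2 with simplices:

  0-simplices (7): A, B, D, E, F, G, J
  1-simplices (18): AB, AD, AE, AF, BD, BE, BF, BG, BJ, DF, DG, DJ, EF, EG, EJ, FG, FJ, GJ
  2-simplices (12): ABD, ABE, ADF, AEF, BDJ, BEG, BFG, BFJ, DFG, DGJ, EFJ, EGJ

so the chain groups are C_0 ≅ Z^7, C_1 ≅ Z^18, C_2 ≅ Z^12.

Boundary ∂_1: C_1 → C_0 is given by ∂[p,q] = [q] − [p]. For instance
  ∂FJ = J − F.
The 7×18 boundary matrix has rank 6 and Smith normal form diag(1,1,1,1,1,1).

The boundary map ∂_2: C_2 → C_1 sends each 2-simplex [p,q,r] to [q,r] − [p,r] + [p,q]. For instance
  ∂BEG = EG − BG + BE,
  ∂ABE = BE − AE + AB.
The resulting 18×12 matrix has rank 12, and its Smith normal form has invariant factors (1,1,1,1,1,1,1,1,1,1,1,2).

From H_k ≅ ker(∂_k) / im(∂_{k+1}) we obtain:

  H_0: rank C_0 − rank ∂_1 = 7 − 6 = 1, and the invariant factors of ∂_1 are all 1, so H_0 ≅ Z.
  H_1: rank ker ∂_1 − rank ∂_2 = (18 − 6) − 12 = 0, and ∂_2 has invariant factor 2 > 1, so H_1 ≅ Z/2.
  H_2: rank ker ∂_2 − rank ∂_3 = (12 − 12) − 0 = 0, and there is no ∂_3, so H_2 ≅ 0.

(K is a triangulation of the real projective plane RP^2.)

H_0 ≅ Z,  H_1 ≅ Z/2,  H_2 = 0.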